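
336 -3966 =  - 3630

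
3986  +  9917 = 13903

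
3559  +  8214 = 11773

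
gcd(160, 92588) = 4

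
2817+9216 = 12033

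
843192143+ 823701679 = 1666893822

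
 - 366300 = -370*990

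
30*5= 150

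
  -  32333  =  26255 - 58588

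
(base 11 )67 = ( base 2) 1001001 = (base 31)2b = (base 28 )2H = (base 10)73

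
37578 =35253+2325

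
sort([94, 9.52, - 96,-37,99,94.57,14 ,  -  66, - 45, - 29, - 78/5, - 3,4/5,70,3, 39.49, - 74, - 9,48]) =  [ - 96, - 74,-66,-45, - 37, - 29, - 78/5, - 9,-3,4/5,3, 9.52,14,39.49,48, 70,94,94.57,99 ]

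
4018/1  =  4018 = 4018.00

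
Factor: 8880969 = 3^1*41^1*103^1*701^1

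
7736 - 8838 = - 1102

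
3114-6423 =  - 3309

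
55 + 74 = 129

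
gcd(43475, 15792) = 47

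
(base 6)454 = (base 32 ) 5i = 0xB2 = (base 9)217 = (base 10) 178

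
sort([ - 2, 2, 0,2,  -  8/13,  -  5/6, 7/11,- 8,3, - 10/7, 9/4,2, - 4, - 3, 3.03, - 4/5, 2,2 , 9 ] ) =[ - 8, - 4,  -  3,-2 , - 10/7, - 5/6, - 4/5, - 8/13, 0, 7/11,2, 2 , 2,2, 2, 9/4, 3, 3.03,  9]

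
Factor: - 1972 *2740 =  - 5403280 = - 2^4 * 5^1*17^1*29^1*137^1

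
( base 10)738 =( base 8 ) 1342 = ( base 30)oi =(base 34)lo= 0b1011100010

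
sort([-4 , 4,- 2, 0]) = [ - 4, - 2, 0 , 4]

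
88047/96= 917 + 5/32  =  917.16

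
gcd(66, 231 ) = 33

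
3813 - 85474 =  - 81661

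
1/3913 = 1/3913 = 0.00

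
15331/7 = 15331/7 = 2190.14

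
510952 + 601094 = 1112046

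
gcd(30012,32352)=12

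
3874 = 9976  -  6102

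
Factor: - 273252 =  - 2^2*  3^1*7^1*3253^1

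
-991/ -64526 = 991/64526 = 0.02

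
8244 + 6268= 14512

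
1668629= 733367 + 935262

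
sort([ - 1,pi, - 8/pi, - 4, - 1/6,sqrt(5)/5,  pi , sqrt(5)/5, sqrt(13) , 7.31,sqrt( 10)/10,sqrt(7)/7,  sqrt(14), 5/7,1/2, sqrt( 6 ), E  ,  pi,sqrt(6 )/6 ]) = [ - 4, - 8/pi, - 1, - 1/6,sqrt( 10) /10 , sqrt( 7 )/7, sqrt( 6) /6,sqrt( 5) /5,sqrt( 5 ) /5,  1/2,5/7, sqrt( 6 ), E,pi,pi,pi,  sqrt( 13),sqrt(14 ), 7.31 ]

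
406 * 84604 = 34349224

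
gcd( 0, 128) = 128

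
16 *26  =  416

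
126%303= 126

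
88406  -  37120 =51286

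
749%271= 207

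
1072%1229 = 1072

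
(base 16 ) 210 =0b1000010000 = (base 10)528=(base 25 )L3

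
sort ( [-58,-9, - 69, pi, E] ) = [-69,-58,-9, E, pi]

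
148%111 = 37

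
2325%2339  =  2325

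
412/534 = 206/267   =  0.77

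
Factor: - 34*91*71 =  - 2^1*7^1*13^1*17^1*71^1 = - 219674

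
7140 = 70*102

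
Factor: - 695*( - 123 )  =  3^1*5^1*41^1*139^1 = 85485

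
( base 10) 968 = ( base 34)sg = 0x3C8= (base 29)14B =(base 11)800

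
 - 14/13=-14/13 =- 1.08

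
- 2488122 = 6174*(- 403) 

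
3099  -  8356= -5257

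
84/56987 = 12/8141 = 0.00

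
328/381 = 328/381 = 0.86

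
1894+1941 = 3835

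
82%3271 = 82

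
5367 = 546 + 4821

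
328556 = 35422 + 293134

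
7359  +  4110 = 11469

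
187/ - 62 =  - 187/62 = -  3.02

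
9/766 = 9/766 = 0.01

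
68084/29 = 2347+21/29 = 2347.72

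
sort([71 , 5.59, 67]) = [ 5.59,67, 71 ]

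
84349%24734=10147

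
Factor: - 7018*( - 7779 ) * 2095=114372381090 =2^1*3^1 *5^1 *11^2*29^1*419^1*2593^1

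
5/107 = 5/107 = 0.05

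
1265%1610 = 1265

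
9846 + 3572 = 13418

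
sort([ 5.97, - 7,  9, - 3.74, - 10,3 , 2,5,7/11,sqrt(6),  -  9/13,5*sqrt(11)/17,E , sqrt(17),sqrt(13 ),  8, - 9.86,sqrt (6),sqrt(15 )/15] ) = [ - 10, - 9.86,  -  7, - 3.74, -9/13 , sqrt(15) /15, 7/11,5*sqrt(11) /17 , 2,sqrt(6 ), sqrt(6),  E, 3 , sqrt(13), sqrt( 17), 5, 5.97,8, 9]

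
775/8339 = 25/269 = 0.09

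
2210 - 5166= -2956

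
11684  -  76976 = - 65292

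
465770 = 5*93154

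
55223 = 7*7889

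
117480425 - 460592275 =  - 343111850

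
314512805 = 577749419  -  263236614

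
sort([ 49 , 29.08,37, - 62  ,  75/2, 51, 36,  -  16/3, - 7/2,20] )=[ - 62 ,  -  16/3, -7/2,20,29.08, 36, 37,  75/2, 49,51 ]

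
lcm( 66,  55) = 330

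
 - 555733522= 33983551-589717073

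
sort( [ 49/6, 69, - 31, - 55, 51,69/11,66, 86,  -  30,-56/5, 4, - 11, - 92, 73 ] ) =[-92, - 55 , - 31, - 30, - 56/5, - 11,4,69/11, 49/6,  51, 66, 69 , 73, 86 ] 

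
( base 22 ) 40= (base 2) 1011000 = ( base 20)48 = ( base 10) 88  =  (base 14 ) 64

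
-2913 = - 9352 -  - 6439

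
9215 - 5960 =3255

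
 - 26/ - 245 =26/245 = 0.11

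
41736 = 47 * 888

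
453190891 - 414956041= 38234850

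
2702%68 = 50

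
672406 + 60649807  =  61322213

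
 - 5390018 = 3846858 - 9236876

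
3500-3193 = 307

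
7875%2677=2521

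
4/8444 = 1/2111= 0.00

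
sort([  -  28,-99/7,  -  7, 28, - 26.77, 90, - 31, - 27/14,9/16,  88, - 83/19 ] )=[  -  31,  -  28, - 26.77,- 99/7,- 7,-83/19,-27/14,9/16,28,88, 90]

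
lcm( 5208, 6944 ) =20832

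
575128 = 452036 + 123092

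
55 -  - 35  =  90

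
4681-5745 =-1064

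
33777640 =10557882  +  23219758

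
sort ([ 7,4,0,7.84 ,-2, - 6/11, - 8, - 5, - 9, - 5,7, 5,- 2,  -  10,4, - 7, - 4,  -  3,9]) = [ - 10,-9, - 8,  -  7, - 5, - 5,-4,-3, - 2, - 2,-6/11,0, 4,4, 5,7, 7,7.84, 9]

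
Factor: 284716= 2^2*17^1*53^1*79^1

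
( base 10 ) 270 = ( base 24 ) B6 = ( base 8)416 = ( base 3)101000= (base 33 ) 86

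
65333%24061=17211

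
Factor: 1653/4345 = 3^1*5^( - 1) * 11^( -1)*19^1*29^1*79^( - 1)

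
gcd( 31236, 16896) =12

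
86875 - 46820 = 40055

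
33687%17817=15870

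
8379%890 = 369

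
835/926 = 835/926 = 0.90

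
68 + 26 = 94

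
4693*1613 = 7569809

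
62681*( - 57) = -3572817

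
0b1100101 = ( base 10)101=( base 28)3h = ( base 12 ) 85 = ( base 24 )45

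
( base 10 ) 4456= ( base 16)1168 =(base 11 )3391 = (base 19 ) c6a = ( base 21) A24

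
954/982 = 477/491 = 0.97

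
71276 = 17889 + 53387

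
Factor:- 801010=-2^1 * 5^1*7^1*11443^1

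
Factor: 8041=11^1 * 17^1*43^1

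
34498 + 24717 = 59215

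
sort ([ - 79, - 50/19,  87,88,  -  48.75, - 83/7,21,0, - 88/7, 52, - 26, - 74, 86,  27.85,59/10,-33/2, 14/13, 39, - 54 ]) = [ - 79, - 74, - 54, - 48.75 ,-26,-33/2, - 88/7, - 83/7, - 50/19, 0, 14/13, 59/10, 21, 27.85, 39 , 52,86,87, 88]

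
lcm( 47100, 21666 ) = 1083300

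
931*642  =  597702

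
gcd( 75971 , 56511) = 7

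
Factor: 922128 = 2^4*3^1 * 19211^1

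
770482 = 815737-45255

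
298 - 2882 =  - 2584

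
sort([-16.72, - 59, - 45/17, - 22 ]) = [ - 59, - 22, - 16.72,-45/17]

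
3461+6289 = 9750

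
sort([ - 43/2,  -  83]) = [-83, - 43/2]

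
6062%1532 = 1466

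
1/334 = 1/334= 0.00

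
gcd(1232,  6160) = 1232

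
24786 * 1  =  24786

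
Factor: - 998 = - 2^1*499^1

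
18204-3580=14624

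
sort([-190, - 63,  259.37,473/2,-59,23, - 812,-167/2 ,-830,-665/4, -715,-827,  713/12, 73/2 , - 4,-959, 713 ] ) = [-959, - 830,-827,-812, - 715,-190, - 665/4, - 167/2,-63,-59, -4, 23 , 73/2,713/12, 473/2,259.37, 713] 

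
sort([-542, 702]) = [ - 542,702 ] 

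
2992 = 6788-3796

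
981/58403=981/58403 = 0.02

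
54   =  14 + 40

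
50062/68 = 25031/34 =736.21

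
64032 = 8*8004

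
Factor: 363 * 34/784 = 2^( - 3) *3^1 * 7^ (  -  2)*11^2*17^1 = 6171/392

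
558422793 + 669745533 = 1228168326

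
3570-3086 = 484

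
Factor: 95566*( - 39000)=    - 2^4*3^1*5^3*13^1*71^1*673^1 = - 3727074000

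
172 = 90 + 82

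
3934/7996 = 1967/3998 = 0.49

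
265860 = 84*3165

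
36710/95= 386 + 8/19  =  386.42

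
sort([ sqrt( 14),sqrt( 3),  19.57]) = [ sqrt( 3), sqrt(14),19.57] 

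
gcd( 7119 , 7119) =7119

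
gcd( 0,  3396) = 3396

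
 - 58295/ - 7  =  58295/7 =8327.86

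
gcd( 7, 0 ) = 7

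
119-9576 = -9457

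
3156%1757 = 1399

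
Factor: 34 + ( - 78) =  - 44 = - 2^2*11^1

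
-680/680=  - 1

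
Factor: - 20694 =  - 2^1*3^1*3449^1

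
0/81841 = 0 = 0.00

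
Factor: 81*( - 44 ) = -2^2*3^4* 11^1 = - 3564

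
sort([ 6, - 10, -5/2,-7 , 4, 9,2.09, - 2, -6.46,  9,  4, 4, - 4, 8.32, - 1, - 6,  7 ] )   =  [  -  10,-7,-6.46, - 6,-4, - 5/2,  -  2, - 1,2.09, 4,4, 4 , 6,7,8.32,9, 9]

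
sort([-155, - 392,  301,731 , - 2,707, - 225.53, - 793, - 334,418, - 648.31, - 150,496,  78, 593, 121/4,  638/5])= [ - 793, - 648.31,- 392, - 334, - 225.53, - 155,-150,-2, 121/4,78,638/5 , 301,418, 496,593,707,  731] 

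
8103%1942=335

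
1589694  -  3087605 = - 1497911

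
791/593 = 791/593 = 1.33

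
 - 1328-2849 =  - 4177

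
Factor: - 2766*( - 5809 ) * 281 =4515022014  =  2^1 * 3^1*37^1 *157^1*281^1*461^1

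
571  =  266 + 305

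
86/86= 1 = 1.00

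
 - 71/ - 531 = 71/531 = 0.13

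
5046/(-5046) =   -  1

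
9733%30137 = 9733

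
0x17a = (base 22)H4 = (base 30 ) CI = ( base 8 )572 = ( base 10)378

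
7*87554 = 612878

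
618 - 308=310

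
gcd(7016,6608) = 8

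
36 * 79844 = 2874384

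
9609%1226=1027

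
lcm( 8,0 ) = 0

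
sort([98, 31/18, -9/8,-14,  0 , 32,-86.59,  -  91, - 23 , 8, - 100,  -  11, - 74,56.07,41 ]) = [-100,-91, - 86.59,-74, -23, - 14,-11, - 9/8, 0,31/18,8, 32,41, 56.07, 98 ] 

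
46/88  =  23/44= 0.52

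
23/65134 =23/65134  =  0.00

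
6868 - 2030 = 4838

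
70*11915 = 834050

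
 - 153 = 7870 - 8023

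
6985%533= 56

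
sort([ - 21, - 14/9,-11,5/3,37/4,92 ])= [  -  21, -11,  -  14/9,5/3,37/4,  92]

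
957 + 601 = 1558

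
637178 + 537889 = 1175067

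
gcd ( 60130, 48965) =35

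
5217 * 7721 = 40280457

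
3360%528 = 192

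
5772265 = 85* 67909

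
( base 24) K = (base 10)20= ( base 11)19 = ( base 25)k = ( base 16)14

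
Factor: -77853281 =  - 11^1*487^1* 14533^1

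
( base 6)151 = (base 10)67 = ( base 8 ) 103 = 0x43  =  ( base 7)124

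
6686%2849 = 988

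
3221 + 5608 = 8829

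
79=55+24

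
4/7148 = 1/1787 = 0.00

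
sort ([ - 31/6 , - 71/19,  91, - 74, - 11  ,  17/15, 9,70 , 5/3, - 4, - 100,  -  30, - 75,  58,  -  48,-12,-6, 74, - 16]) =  [-100, - 75, - 74, - 48, - 30, - 16, - 12, - 11, - 6, - 31/6,  -  4, - 71/19,17/15,5/3,  9,58, 70, 74, 91 ]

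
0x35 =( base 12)45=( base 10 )53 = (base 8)65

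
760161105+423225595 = 1183386700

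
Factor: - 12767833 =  - 13^1 * 17^1*57773^1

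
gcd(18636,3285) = 3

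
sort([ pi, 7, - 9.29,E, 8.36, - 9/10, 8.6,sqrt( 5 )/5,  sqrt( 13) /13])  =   [ - 9.29,  -  9/10,sqrt(13)/13  ,  sqrt(5)/5, E,pi,  7,8.36 , 8.6] 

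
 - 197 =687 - 884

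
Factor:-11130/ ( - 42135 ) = 2^1  *7^1 *53^( -1) = 14/53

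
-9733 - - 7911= - 1822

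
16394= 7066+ 9328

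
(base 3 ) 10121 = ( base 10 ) 97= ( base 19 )52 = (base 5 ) 342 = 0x61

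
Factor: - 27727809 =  - 3^1*73^1* 126611^1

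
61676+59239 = 120915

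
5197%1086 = 853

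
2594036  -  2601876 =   -  7840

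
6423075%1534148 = 286483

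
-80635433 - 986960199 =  - 1067595632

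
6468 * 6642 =42960456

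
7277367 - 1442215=5835152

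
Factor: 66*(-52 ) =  - 3432 = - 2^3*3^1*11^1*13^1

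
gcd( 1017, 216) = 9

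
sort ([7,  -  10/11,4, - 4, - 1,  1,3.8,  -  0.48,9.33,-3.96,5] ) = [ - 4, - 3.96,-1,- 10/11,- 0.48,1,3.8, 4,5,7 , 9.33 ] 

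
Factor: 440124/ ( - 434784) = -36677/36232 = - 2^( - 3 )*7^( - 1)*647^( - 1 )*36677^1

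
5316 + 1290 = 6606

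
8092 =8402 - 310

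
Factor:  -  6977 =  - 6977^1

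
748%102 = 34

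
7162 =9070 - 1908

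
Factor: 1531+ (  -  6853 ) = - 5322=- 2^1*3^1*887^1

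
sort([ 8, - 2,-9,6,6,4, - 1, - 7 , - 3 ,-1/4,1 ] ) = [ -9,  -  7, - 3, - 2, - 1, - 1/4 , 1, 4, 6,6,8] 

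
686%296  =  94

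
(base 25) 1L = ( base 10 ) 46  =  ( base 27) 1J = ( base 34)1C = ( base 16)2E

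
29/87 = 1/3= 0.33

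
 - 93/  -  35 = 93/35 = 2.66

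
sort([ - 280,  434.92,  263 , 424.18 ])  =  [- 280,263,424.18,434.92]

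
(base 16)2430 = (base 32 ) 91g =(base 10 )9264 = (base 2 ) 10010000110000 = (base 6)110520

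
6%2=0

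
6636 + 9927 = 16563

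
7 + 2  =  9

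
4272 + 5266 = 9538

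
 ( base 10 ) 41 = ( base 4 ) 221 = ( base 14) 2D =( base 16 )29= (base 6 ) 105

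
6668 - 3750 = 2918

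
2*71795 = 143590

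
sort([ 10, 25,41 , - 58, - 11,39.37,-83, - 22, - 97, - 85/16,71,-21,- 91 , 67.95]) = [-97, - 91, - 83, - 58 , - 22, - 21 , - 11, - 85/16, 10,  25, 39.37 , 41, 67.95,71 ] 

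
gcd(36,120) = 12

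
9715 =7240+2475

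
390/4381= 30/337 = 0.09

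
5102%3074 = 2028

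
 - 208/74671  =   - 208/74671=-  0.00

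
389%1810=389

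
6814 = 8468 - 1654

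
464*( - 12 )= - 5568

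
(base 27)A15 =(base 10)7322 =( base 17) 185c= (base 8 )16232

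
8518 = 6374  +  2144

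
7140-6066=1074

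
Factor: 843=3^1  *281^1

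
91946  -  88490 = 3456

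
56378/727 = 77 + 399/727 = 77.55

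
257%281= 257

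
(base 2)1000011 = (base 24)2j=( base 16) 43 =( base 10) 67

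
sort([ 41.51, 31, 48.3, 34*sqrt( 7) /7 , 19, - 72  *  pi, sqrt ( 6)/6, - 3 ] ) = [-72*pi,-3, sqrt( 6)/6, 34*sqrt( 7)/7,  19, 31, 41.51,48.3 ] 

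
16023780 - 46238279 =-30214499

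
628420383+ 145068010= 773488393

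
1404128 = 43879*32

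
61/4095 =61/4095 = 0.01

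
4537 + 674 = 5211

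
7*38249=267743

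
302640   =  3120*97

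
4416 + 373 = 4789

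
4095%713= 530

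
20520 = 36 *570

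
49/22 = 49/22 = 2.23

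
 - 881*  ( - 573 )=504813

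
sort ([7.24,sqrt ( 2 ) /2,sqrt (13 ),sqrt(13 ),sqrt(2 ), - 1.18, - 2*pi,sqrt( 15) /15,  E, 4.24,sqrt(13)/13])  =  [ - 2*pi, - 1.18,  sqrt( 15) /15, sqrt ( 13)/13,sqrt ( 2)/2,  sqrt(2),E,  sqrt( 13 ),sqrt( 13),  4.24,7.24 ]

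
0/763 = 0 = 0.00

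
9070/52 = 174 + 11/26 = 174.42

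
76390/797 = 76390/797 = 95.85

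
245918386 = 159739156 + 86179230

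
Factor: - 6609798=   -  2^1*3^2*13^1*47^1  *  601^1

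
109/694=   109/694 = 0.16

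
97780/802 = 48890/401  =  121.92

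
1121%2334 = 1121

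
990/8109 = 110/901 = 0.12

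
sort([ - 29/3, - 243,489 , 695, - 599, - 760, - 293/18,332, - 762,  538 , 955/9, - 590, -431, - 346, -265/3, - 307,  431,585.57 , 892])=[ - 762,-760,-599, - 590,-431,-346, - 307, - 243, - 265/3,-293/18, - 29/3, 955/9, 332,431,  489, 538,585.57, 695, 892 ]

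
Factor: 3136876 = 2^2*784219^1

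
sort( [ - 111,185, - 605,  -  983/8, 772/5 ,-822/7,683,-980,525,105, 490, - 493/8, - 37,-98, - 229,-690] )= [  -  980, - 690, - 605,-229 , - 983/8, - 822/7, - 111, - 98, - 493/8,- 37,105,  772/5,  185,490,525,683]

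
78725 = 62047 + 16678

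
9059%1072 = 483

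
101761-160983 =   -  59222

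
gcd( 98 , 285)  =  1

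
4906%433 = 143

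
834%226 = 156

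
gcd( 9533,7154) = 1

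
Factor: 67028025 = 3^1 *5^2  *17^1 * 52571^1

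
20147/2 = 10073+1/2 = 10073.50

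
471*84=39564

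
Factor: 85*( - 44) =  - 2^2*5^1*11^1*17^1 = - 3740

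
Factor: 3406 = 2^1*13^1*131^1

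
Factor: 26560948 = 2^2 * 41^1 * 161957^1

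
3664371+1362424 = 5026795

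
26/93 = 26/93 = 0.28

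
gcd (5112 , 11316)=12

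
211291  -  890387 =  - 679096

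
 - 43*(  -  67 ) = 2881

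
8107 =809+7298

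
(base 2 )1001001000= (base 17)206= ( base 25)n9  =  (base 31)IQ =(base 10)584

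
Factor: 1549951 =13^1*119227^1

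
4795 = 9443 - 4648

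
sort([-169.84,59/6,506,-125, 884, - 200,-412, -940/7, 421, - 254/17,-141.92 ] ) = [ - 412, - 200,-169.84, - 141.92,-940/7, - 125,-254/17, 59/6, 421, 506, 884] 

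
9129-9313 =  - 184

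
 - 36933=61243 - 98176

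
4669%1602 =1465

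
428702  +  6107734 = 6536436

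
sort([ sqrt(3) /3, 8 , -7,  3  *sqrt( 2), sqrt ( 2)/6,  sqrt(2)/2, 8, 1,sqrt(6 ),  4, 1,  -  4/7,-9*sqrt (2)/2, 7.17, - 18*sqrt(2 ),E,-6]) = [ -18*sqrt( 2),- 7,  -  9*sqrt(2)/2, - 6, - 4/7, sqrt(2)/6, sqrt( 3)/3, sqrt ( 2 )/2,1, 1, sqrt(6 ),E, 4, 3*sqrt( 2), 7.17,8,8 ]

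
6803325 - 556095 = 6247230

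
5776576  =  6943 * 832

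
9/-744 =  - 1 + 245/248 = - 0.01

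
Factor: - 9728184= -2^3*3^1 * 405341^1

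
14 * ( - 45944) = -643216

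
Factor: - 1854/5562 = -3^( - 1 )= - 1/3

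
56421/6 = 9403+1/2 = 9403.50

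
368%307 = 61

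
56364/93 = 18788/31 = 606.06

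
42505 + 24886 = 67391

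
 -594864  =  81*( -7344)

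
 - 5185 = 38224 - 43409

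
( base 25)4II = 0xb98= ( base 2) 101110011000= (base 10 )2968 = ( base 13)1474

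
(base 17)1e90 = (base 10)9112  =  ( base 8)21630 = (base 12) 5334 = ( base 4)2032120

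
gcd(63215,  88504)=1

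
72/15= 4 + 4/5 = 4.80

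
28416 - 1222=27194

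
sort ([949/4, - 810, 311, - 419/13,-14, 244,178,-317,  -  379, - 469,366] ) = [ - 810, - 469,- 379,-317, - 419/13 , - 14, 178, 949/4,244, 311,366] 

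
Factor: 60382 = 2^1 * 7^1*19^1*227^1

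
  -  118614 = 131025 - 249639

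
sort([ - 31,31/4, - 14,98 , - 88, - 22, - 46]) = [ - 88, - 46 , - 31,-22 ,-14,31/4, 98]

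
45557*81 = 3690117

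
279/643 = 279/643 =0.43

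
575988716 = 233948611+342040105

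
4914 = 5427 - 513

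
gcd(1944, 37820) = 4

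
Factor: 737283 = 3^1*53^1 * 4637^1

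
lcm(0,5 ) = 0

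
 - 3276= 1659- 4935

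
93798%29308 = 5874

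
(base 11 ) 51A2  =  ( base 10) 6888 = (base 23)d0b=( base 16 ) 1AE8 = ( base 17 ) 16E3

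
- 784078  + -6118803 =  - 6902881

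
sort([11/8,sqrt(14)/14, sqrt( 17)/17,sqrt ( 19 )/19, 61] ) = [ sqrt(19)/19,sqrt(17 ) /17, sqrt(14)/14,11/8, 61 ] 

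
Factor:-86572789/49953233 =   -  11^ ( - 1 )*17^1*4541203^( -1 ) * 5092517^1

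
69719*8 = 557752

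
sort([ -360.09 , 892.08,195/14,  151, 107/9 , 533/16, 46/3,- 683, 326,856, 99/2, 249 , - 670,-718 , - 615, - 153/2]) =[ - 718 , - 683, - 670, - 615  ,- 360.09 , - 153/2 , 107/9, 195/14,46/3 , 533/16,  99/2, 151, 249, 326,856 , 892.08 ] 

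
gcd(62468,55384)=644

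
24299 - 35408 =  - 11109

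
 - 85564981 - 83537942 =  -169102923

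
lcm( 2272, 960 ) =68160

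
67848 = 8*8481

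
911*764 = 696004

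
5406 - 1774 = 3632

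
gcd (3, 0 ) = 3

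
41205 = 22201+19004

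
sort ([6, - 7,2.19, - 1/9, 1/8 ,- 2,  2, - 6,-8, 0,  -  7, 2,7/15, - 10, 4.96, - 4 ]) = [ - 10,-8,- 7,-7, - 6, - 4,-2,-1/9,0,1/8 , 7/15,2, 2,2.19 , 4.96,6]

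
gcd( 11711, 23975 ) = 7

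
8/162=4/81=0.05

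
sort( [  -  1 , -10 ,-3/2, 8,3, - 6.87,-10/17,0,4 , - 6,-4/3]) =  [ - 10,  -  6.87, - 6, - 3/2,-4/3, - 1, - 10/17,0,3,4,8 ] 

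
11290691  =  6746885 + 4543806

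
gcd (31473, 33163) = 13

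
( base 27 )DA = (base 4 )11221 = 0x169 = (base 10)361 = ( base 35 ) AB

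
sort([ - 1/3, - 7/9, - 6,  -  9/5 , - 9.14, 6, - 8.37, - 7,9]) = [-9.14 ,-8.37,-7, - 6, - 9/5, - 7/9, - 1/3,  6,  9 ] 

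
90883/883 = 102 + 817/883  =  102.93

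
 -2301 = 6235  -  8536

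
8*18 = 144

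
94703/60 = 94703/60 = 1578.38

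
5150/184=2575/92 = 27.99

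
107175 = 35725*3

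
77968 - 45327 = 32641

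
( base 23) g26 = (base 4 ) 2011010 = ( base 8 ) 20504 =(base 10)8516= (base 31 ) 8qm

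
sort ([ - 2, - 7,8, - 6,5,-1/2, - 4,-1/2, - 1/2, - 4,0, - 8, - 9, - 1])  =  [ - 9,  -  8,-7, - 6,-4, - 4, - 2, - 1 , - 1/2, - 1/2, - 1/2, 0,5, 8] 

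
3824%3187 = 637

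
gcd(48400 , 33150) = 50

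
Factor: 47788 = 2^2 * 13^1 * 919^1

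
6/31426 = 3/15713 = 0.00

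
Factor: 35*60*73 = 153300 = 2^2 * 3^1 *5^2*7^1*73^1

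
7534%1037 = 275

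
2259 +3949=6208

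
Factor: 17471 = 17471^1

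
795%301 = 193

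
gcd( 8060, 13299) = 403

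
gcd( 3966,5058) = 6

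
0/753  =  0  =  0.00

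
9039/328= 27 + 183/328 = 27.56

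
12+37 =49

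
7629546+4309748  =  11939294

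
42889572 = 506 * 84762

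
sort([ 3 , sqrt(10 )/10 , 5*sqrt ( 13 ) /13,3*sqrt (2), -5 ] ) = [ - 5,sqrt(10 )/10, 5*sqrt(13)/13,3, 3 *sqrt( 2 ) ] 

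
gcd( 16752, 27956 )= 4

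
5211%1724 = 39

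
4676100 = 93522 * 50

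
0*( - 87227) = 0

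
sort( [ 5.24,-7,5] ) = [ - 7,5, 5.24 ] 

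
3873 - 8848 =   -  4975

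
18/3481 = 18/3481=0.01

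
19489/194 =19489/194 =100.46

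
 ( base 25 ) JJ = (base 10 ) 494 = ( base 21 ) 12b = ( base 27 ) I8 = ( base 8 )756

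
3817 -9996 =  - 6179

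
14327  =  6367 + 7960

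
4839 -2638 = 2201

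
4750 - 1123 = 3627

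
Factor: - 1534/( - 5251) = 2^1*13^1*89^( - 1) =26/89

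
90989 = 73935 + 17054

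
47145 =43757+3388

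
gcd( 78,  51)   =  3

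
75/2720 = 15/544 = 0.03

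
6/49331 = 6/49331 = 0.00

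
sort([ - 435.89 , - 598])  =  [ - 598, - 435.89] 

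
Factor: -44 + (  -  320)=- 2^2*7^1*13^1 =-364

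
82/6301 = 82/6301 = 0.01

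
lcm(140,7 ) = 140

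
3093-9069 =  - 5976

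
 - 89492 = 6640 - 96132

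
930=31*30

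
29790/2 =14895 =14895.00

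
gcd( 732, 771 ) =3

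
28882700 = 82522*350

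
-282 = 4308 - 4590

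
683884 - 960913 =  - 277029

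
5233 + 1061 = 6294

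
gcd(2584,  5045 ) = 1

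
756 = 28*27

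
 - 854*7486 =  - 6393044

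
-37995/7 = - 5428 + 1/7  =  - 5427.86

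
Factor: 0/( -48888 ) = 0= 0^1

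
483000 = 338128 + 144872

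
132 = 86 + 46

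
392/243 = 1+149/243 = 1.61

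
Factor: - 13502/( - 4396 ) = 43/14 = 2^( - 1)*7^(  -  1) * 43^1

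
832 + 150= 982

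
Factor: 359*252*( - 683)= -61789644 =-2^2*3^2*7^1*359^1 * 683^1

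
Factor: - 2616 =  - 2^3*3^1 *109^1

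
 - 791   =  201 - 992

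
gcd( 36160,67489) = 1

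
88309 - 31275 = 57034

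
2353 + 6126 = 8479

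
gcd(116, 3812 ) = 4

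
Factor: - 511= - 7^1 * 73^1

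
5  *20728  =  103640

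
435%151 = 133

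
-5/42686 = - 1  +  42681/42686 = - 0.00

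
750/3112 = 375/1556  =  0.24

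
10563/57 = 3521/19 = 185.32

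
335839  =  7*47977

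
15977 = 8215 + 7762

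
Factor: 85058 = 2^1  *  71^1 * 599^1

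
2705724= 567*4772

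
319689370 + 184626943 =504316313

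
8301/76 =109 + 17/76 = 109.22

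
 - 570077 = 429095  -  999172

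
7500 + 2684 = 10184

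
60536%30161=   214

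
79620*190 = 15127800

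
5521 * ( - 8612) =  - 47546852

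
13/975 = 1/75 = 0.01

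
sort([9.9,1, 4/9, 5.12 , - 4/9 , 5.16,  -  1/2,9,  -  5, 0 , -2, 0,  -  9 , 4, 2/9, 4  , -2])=[ - 9 , - 5,- 2, - 2, - 1/2,-4/9,0 , 0,  2/9, 4/9, 1,4, 4,5.12,  5.16, 9,9.9]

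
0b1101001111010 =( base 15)201d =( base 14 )2682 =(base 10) 6778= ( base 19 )iee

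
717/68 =10 + 37/68 = 10.54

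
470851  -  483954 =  - 13103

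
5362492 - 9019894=  -  3657402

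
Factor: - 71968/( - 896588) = 2^3 * 7^( - 1)*11^( - 1 ) * 13^1*41^( - 1)*71^( - 1)*173^1 = 17992/224147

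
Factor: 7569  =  3^2*29^2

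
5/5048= 5/5048=0.00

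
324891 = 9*36099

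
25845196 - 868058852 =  - 842213656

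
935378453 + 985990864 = 1921369317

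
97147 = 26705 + 70442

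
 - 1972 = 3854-5826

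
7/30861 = 7/30861 = 0.00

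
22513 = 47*479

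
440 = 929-489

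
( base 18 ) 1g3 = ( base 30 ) kf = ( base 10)615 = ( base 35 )hk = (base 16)267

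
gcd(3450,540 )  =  30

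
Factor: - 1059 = - 3^1 * 353^1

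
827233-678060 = 149173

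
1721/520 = 1721/520= 3.31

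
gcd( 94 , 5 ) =1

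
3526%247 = 68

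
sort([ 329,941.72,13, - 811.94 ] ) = [ - 811.94, 13,329, 941.72]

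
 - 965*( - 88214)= 85126510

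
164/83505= 164/83505 = 0.00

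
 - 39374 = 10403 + - 49777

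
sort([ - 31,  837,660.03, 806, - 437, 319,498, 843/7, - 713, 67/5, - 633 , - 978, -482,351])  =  [-978, - 713 , - 633,-482,-437, - 31, 67/5,843/7,319 , 351,498, 660.03, 806, 837 ] 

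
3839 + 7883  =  11722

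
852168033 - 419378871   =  432789162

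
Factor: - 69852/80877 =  - 23284/26959 = - 2^2*  5821^1*26959^( - 1) 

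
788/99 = 7+95/99 = 7.96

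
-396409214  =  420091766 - 816500980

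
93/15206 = 93/15206  =  0.01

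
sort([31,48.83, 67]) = [ 31,48.83,67 ]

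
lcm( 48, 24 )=48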